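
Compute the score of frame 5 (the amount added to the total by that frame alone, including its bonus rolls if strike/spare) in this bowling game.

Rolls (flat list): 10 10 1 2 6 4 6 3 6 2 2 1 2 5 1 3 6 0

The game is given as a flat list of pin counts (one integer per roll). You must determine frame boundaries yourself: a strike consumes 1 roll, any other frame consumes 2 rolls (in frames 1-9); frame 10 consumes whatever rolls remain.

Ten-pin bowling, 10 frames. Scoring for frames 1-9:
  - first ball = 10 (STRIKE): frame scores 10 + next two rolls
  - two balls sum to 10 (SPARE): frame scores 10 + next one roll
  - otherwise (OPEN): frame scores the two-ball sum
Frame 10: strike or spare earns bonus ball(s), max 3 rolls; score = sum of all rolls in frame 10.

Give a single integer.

Answer: 9

Derivation:
Frame 1: STRIKE. 10 + next two rolls (10+1) = 21. Cumulative: 21
Frame 2: STRIKE. 10 + next two rolls (1+2) = 13. Cumulative: 34
Frame 3: OPEN (1+2=3). Cumulative: 37
Frame 4: SPARE (6+4=10). 10 + next roll (6) = 16. Cumulative: 53
Frame 5: OPEN (6+3=9). Cumulative: 62
Frame 6: OPEN (6+2=8). Cumulative: 70
Frame 7: OPEN (2+1=3). Cumulative: 73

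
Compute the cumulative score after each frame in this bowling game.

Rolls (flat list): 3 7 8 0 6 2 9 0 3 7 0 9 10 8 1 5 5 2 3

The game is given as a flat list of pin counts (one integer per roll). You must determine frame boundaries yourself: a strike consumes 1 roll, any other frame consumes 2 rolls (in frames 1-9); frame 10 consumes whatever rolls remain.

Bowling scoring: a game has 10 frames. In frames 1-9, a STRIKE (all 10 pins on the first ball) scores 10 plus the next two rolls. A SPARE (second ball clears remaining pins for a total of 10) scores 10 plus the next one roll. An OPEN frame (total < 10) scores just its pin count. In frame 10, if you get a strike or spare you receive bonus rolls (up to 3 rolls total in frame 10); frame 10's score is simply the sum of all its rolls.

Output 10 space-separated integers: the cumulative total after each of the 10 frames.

Answer: 18 26 34 43 53 62 81 90 102 107

Derivation:
Frame 1: SPARE (3+7=10). 10 + next roll (8) = 18. Cumulative: 18
Frame 2: OPEN (8+0=8). Cumulative: 26
Frame 3: OPEN (6+2=8). Cumulative: 34
Frame 4: OPEN (9+0=9). Cumulative: 43
Frame 5: SPARE (3+7=10). 10 + next roll (0) = 10. Cumulative: 53
Frame 6: OPEN (0+9=9). Cumulative: 62
Frame 7: STRIKE. 10 + next two rolls (8+1) = 19. Cumulative: 81
Frame 8: OPEN (8+1=9). Cumulative: 90
Frame 9: SPARE (5+5=10). 10 + next roll (2) = 12. Cumulative: 102
Frame 10: OPEN. Sum of all frame-10 rolls (2+3) = 5. Cumulative: 107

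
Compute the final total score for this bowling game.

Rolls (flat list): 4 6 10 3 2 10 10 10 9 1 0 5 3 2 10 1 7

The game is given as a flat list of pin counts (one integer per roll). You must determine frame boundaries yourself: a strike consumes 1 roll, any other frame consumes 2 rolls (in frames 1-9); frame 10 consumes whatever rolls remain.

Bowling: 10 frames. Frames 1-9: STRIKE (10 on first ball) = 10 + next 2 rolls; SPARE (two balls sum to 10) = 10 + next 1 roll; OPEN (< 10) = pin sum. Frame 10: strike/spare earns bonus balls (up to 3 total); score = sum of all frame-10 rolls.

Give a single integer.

Answer: 157

Derivation:
Frame 1: SPARE (4+6=10). 10 + next roll (10) = 20. Cumulative: 20
Frame 2: STRIKE. 10 + next two rolls (3+2) = 15. Cumulative: 35
Frame 3: OPEN (3+2=5). Cumulative: 40
Frame 4: STRIKE. 10 + next two rolls (10+10) = 30. Cumulative: 70
Frame 5: STRIKE. 10 + next two rolls (10+9) = 29. Cumulative: 99
Frame 6: STRIKE. 10 + next two rolls (9+1) = 20. Cumulative: 119
Frame 7: SPARE (9+1=10). 10 + next roll (0) = 10. Cumulative: 129
Frame 8: OPEN (0+5=5). Cumulative: 134
Frame 9: OPEN (3+2=5). Cumulative: 139
Frame 10: STRIKE. Sum of all frame-10 rolls (10+1+7) = 18. Cumulative: 157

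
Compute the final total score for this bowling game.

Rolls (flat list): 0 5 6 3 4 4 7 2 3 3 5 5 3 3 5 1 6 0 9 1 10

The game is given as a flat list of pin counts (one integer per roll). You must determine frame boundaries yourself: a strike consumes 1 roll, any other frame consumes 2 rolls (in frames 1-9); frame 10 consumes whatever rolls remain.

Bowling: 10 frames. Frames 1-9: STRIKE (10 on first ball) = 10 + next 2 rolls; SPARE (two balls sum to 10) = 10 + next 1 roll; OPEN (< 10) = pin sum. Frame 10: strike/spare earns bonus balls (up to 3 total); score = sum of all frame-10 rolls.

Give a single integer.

Answer: 88

Derivation:
Frame 1: OPEN (0+5=5). Cumulative: 5
Frame 2: OPEN (6+3=9). Cumulative: 14
Frame 3: OPEN (4+4=8). Cumulative: 22
Frame 4: OPEN (7+2=9). Cumulative: 31
Frame 5: OPEN (3+3=6). Cumulative: 37
Frame 6: SPARE (5+5=10). 10 + next roll (3) = 13. Cumulative: 50
Frame 7: OPEN (3+3=6). Cumulative: 56
Frame 8: OPEN (5+1=6). Cumulative: 62
Frame 9: OPEN (6+0=6). Cumulative: 68
Frame 10: SPARE. Sum of all frame-10 rolls (9+1+10) = 20. Cumulative: 88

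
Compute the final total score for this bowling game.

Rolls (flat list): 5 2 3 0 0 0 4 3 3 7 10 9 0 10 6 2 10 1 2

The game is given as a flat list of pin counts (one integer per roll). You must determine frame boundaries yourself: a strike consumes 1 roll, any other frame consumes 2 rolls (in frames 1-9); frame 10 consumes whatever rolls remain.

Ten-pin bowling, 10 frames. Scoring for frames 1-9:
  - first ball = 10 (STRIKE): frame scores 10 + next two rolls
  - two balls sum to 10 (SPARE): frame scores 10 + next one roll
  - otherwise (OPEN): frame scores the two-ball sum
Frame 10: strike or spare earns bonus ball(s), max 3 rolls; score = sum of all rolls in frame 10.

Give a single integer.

Frame 1: OPEN (5+2=7). Cumulative: 7
Frame 2: OPEN (3+0=3). Cumulative: 10
Frame 3: OPEN (0+0=0). Cumulative: 10
Frame 4: OPEN (4+3=7). Cumulative: 17
Frame 5: SPARE (3+7=10). 10 + next roll (10) = 20. Cumulative: 37
Frame 6: STRIKE. 10 + next two rolls (9+0) = 19. Cumulative: 56
Frame 7: OPEN (9+0=9). Cumulative: 65
Frame 8: STRIKE. 10 + next two rolls (6+2) = 18. Cumulative: 83
Frame 9: OPEN (6+2=8). Cumulative: 91
Frame 10: STRIKE. Sum of all frame-10 rolls (10+1+2) = 13. Cumulative: 104

Answer: 104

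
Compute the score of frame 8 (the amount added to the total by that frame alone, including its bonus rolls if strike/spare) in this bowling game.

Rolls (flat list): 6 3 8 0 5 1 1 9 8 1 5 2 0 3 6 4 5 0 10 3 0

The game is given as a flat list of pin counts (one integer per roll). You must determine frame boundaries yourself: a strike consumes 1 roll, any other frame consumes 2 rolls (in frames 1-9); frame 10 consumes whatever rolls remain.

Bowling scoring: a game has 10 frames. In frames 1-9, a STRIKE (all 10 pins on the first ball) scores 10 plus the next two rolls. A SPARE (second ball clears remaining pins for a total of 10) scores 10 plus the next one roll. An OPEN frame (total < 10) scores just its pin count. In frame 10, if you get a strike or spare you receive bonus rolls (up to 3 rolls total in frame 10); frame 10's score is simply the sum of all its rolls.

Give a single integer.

Answer: 15

Derivation:
Frame 1: OPEN (6+3=9). Cumulative: 9
Frame 2: OPEN (8+0=8). Cumulative: 17
Frame 3: OPEN (5+1=6). Cumulative: 23
Frame 4: SPARE (1+9=10). 10 + next roll (8) = 18. Cumulative: 41
Frame 5: OPEN (8+1=9). Cumulative: 50
Frame 6: OPEN (5+2=7). Cumulative: 57
Frame 7: OPEN (0+3=3). Cumulative: 60
Frame 8: SPARE (6+4=10). 10 + next roll (5) = 15. Cumulative: 75
Frame 9: OPEN (5+0=5). Cumulative: 80
Frame 10: STRIKE. Sum of all frame-10 rolls (10+3+0) = 13. Cumulative: 93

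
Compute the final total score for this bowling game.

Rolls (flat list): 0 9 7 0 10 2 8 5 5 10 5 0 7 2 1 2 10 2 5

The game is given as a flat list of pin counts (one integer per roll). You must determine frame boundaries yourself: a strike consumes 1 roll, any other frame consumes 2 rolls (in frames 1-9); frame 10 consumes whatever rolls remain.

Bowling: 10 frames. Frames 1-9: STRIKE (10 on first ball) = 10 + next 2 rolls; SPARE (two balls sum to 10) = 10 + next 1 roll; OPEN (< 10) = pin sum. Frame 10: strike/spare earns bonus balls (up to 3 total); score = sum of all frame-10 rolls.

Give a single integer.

Answer: 120

Derivation:
Frame 1: OPEN (0+9=9). Cumulative: 9
Frame 2: OPEN (7+0=7). Cumulative: 16
Frame 3: STRIKE. 10 + next two rolls (2+8) = 20. Cumulative: 36
Frame 4: SPARE (2+8=10). 10 + next roll (5) = 15. Cumulative: 51
Frame 5: SPARE (5+5=10). 10 + next roll (10) = 20. Cumulative: 71
Frame 6: STRIKE. 10 + next two rolls (5+0) = 15. Cumulative: 86
Frame 7: OPEN (5+0=5). Cumulative: 91
Frame 8: OPEN (7+2=9). Cumulative: 100
Frame 9: OPEN (1+2=3). Cumulative: 103
Frame 10: STRIKE. Sum of all frame-10 rolls (10+2+5) = 17. Cumulative: 120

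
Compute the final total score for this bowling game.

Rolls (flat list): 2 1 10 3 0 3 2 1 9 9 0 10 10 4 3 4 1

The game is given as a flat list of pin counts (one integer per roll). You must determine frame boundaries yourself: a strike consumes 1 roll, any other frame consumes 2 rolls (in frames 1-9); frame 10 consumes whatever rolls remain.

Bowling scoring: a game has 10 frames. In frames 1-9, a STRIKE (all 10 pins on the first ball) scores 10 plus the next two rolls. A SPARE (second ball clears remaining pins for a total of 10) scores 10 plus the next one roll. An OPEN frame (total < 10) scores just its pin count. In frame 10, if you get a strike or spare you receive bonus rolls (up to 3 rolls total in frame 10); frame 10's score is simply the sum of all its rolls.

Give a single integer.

Frame 1: OPEN (2+1=3). Cumulative: 3
Frame 2: STRIKE. 10 + next two rolls (3+0) = 13. Cumulative: 16
Frame 3: OPEN (3+0=3). Cumulative: 19
Frame 4: OPEN (3+2=5). Cumulative: 24
Frame 5: SPARE (1+9=10). 10 + next roll (9) = 19. Cumulative: 43
Frame 6: OPEN (9+0=9). Cumulative: 52
Frame 7: STRIKE. 10 + next two rolls (10+4) = 24. Cumulative: 76
Frame 8: STRIKE. 10 + next two rolls (4+3) = 17. Cumulative: 93
Frame 9: OPEN (4+3=7). Cumulative: 100
Frame 10: OPEN. Sum of all frame-10 rolls (4+1) = 5. Cumulative: 105

Answer: 105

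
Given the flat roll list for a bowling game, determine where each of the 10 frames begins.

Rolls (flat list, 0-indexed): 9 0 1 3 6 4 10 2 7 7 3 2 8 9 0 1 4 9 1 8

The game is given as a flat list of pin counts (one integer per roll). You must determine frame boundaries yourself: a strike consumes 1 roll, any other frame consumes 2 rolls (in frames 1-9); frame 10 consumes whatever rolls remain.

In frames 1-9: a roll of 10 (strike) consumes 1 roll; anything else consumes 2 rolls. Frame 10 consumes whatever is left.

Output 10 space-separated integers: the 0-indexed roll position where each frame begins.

Frame 1 starts at roll index 0: rolls=9,0 (sum=9), consumes 2 rolls
Frame 2 starts at roll index 2: rolls=1,3 (sum=4), consumes 2 rolls
Frame 3 starts at roll index 4: rolls=6,4 (sum=10), consumes 2 rolls
Frame 4 starts at roll index 6: roll=10 (strike), consumes 1 roll
Frame 5 starts at roll index 7: rolls=2,7 (sum=9), consumes 2 rolls
Frame 6 starts at roll index 9: rolls=7,3 (sum=10), consumes 2 rolls
Frame 7 starts at roll index 11: rolls=2,8 (sum=10), consumes 2 rolls
Frame 8 starts at roll index 13: rolls=9,0 (sum=9), consumes 2 rolls
Frame 9 starts at roll index 15: rolls=1,4 (sum=5), consumes 2 rolls
Frame 10 starts at roll index 17: 3 remaining rolls

Answer: 0 2 4 6 7 9 11 13 15 17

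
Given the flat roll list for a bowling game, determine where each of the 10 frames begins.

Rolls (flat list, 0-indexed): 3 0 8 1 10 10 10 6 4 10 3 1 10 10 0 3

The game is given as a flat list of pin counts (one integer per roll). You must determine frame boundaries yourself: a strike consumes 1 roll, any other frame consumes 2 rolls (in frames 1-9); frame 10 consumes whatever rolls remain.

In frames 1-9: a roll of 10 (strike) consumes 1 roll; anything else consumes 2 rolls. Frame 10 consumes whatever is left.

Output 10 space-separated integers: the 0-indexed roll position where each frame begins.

Answer: 0 2 4 5 6 7 9 10 12 13

Derivation:
Frame 1 starts at roll index 0: rolls=3,0 (sum=3), consumes 2 rolls
Frame 2 starts at roll index 2: rolls=8,1 (sum=9), consumes 2 rolls
Frame 3 starts at roll index 4: roll=10 (strike), consumes 1 roll
Frame 4 starts at roll index 5: roll=10 (strike), consumes 1 roll
Frame 5 starts at roll index 6: roll=10 (strike), consumes 1 roll
Frame 6 starts at roll index 7: rolls=6,4 (sum=10), consumes 2 rolls
Frame 7 starts at roll index 9: roll=10 (strike), consumes 1 roll
Frame 8 starts at roll index 10: rolls=3,1 (sum=4), consumes 2 rolls
Frame 9 starts at roll index 12: roll=10 (strike), consumes 1 roll
Frame 10 starts at roll index 13: 3 remaining rolls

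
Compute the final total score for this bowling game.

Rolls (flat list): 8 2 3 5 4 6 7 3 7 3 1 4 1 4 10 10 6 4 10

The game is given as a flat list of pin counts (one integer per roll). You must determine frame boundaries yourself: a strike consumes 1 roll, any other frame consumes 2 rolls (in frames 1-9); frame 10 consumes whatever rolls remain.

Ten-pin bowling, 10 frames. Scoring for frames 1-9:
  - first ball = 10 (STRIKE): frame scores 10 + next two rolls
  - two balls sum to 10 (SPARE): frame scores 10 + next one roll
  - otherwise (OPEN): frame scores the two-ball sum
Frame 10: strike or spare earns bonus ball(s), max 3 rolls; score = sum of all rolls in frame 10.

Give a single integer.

Frame 1: SPARE (8+2=10). 10 + next roll (3) = 13. Cumulative: 13
Frame 2: OPEN (3+5=8). Cumulative: 21
Frame 3: SPARE (4+6=10). 10 + next roll (7) = 17. Cumulative: 38
Frame 4: SPARE (7+3=10). 10 + next roll (7) = 17. Cumulative: 55
Frame 5: SPARE (7+3=10). 10 + next roll (1) = 11. Cumulative: 66
Frame 6: OPEN (1+4=5). Cumulative: 71
Frame 7: OPEN (1+4=5). Cumulative: 76
Frame 8: STRIKE. 10 + next two rolls (10+6) = 26. Cumulative: 102
Frame 9: STRIKE. 10 + next two rolls (6+4) = 20. Cumulative: 122
Frame 10: SPARE. Sum of all frame-10 rolls (6+4+10) = 20. Cumulative: 142

Answer: 142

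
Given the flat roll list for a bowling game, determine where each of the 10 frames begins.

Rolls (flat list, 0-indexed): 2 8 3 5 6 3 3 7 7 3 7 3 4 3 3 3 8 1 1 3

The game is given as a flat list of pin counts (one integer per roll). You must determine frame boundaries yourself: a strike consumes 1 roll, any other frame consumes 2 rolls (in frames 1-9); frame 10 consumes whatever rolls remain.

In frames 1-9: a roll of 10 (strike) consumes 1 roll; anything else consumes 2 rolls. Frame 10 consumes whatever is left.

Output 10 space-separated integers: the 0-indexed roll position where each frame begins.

Frame 1 starts at roll index 0: rolls=2,8 (sum=10), consumes 2 rolls
Frame 2 starts at roll index 2: rolls=3,5 (sum=8), consumes 2 rolls
Frame 3 starts at roll index 4: rolls=6,3 (sum=9), consumes 2 rolls
Frame 4 starts at roll index 6: rolls=3,7 (sum=10), consumes 2 rolls
Frame 5 starts at roll index 8: rolls=7,3 (sum=10), consumes 2 rolls
Frame 6 starts at roll index 10: rolls=7,3 (sum=10), consumes 2 rolls
Frame 7 starts at roll index 12: rolls=4,3 (sum=7), consumes 2 rolls
Frame 8 starts at roll index 14: rolls=3,3 (sum=6), consumes 2 rolls
Frame 9 starts at roll index 16: rolls=8,1 (sum=9), consumes 2 rolls
Frame 10 starts at roll index 18: 2 remaining rolls

Answer: 0 2 4 6 8 10 12 14 16 18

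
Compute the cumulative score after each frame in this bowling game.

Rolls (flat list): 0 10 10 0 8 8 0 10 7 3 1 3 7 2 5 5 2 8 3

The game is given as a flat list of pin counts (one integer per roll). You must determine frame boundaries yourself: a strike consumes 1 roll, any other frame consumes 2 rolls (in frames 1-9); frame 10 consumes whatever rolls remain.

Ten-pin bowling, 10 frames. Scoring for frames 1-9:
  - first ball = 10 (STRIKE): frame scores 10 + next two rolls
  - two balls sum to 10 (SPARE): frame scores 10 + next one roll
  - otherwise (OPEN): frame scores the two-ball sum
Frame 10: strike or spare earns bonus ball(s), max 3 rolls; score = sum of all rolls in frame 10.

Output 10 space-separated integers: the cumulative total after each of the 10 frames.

Answer: 20 38 46 54 74 85 89 98 110 123

Derivation:
Frame 1: SPARE (0+10=10). 10 + next roll (10) = 20. Cumulative: 20
Frame 2: STRIKE. 10 + next two rolls (0+8) = 18. Cumulative: 38
Frame 3: OPEN (0+8=8). Cumulative: 46
Frame 4: OPEN (8+0=8). Cumulative: 54
Frame 5: STRIKE. 10 + next two rolls (7+3) = 20. Cumulative: 74
Frame 6: SPARE (7+3=10). 10 + next roll (1) = 11. Cumulative: 85
Frame 7: OPEN (1+3=4). Cumulative: 89
Frame 8: OPEN (7+2=9). Cumulative: 98
Frame 9: SPARE (5+5=10). 10 + next roll (2) = 12. Cumulative: 110
Frame 10: SPARE. Sum of all frame-10 rolls (2+8+3) = 13. Cumulative: 123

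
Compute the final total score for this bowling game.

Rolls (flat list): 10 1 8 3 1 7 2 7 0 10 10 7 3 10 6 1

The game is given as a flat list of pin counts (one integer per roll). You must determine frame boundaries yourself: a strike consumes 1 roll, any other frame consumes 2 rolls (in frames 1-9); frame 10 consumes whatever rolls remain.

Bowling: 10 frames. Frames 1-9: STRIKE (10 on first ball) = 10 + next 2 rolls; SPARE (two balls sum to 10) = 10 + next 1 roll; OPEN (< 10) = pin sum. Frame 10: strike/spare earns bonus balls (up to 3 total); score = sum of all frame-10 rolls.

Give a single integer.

Answer: 139

Derivation:
Frame 1: STRIKE. 10 + next two rolls (1+8) = 19. Cumulative: 19
Frame 2: OPEN (1+8=9). Cumulative: 28
Frame 3: OPEN (3+1=4). Cumulative: 32
Frame 4: OPEN (7+2=9). Cumulative: 41
Frame 5: OPEN (7+0=7). Cumulative: 48
Frame 6: STRIKE. 10 + next two rolls (10+7) = 27. Cumulative: 75
Frame 7: STRIKE. 10 + next two rolls (7+3) = 20. Cumulative: 95
Frame 8: SPARE (7+3=10). 10 + next roll (10) = 20. Cumulative: 115
Frame 9: STRIKE. 10 + next two rolls (6+1) = 17. Cumulative: 132
Frame 10: OPEN. Sum of all frame-10 rolls (6+1) = 7. Cumulative: 139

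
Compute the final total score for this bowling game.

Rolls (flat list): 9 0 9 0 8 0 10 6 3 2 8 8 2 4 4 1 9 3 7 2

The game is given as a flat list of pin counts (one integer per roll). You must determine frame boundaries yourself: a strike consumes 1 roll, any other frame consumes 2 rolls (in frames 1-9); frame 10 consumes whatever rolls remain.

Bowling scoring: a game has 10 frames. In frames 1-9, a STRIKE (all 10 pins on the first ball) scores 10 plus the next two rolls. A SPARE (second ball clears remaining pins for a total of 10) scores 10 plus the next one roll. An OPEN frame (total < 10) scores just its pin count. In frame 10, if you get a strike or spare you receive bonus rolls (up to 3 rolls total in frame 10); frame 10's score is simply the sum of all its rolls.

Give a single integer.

Answer: 119

Derivation:
Frame 1: OPEN (9+0=9). Cumulative: 9
Frame 2: OPEN (9+0=9). Cumulative: 18
Frame 3: OPEN (8+0=8). Cumulative: 26
Frame 4: STRIKE. 10 + next two rolls (6+3) = 19. Cumulative: 45
Frame 5: OPEN (6+3=9). Cumulative: 54
Frame 6: SPARE (2+8=10). 10 + next roll (8) = 18. Cumulative: 72
Frame 7: SPARE (8+2=10). 10 + next roll (4) = 14. Cumulative: 86
Frame 8: OPEN (4+4=8). Cumulative: 94
Frame 9: SPARE (1+9=10). 10 + next roll (3) = 13. Cumulative: 107
Frame 10: SPARE. Sum of all frame-10 rolls (3+7+2) = 12. Cumulative: 119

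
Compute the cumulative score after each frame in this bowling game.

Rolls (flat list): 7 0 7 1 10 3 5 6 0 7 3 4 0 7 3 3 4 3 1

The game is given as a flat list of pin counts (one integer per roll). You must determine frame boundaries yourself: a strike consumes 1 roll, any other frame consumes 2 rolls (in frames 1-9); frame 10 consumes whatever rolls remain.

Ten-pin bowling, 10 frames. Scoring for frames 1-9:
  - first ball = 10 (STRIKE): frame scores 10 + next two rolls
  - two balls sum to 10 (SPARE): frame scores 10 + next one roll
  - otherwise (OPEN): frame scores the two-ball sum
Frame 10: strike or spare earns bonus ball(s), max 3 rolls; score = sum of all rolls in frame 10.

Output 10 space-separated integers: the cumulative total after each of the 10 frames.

Frame 1: OPEN (7+0=7). Cumulative: 7
Frame 2: OPEN (7+1=8). Cumulative: 15
Frame 3: STRIKE. 10 + next two rolls (3+5) = 18. Cumulative: 33
Frame 4: OPEN (3+5=8). Cumulative: 41
Frame 5: OPEN (6+0=6). Cumulative: 47
Frame 6: SPARE (7+3=10). 10 + next roll (4) = 14. Cumulative: 61
Frame 7: OPEN (4+0=4). Cumulative: 65
Frame 8: SPARE (7+3=10). 10 + next roll (3) = 13. Cumulative: 78
Frame 9: OPEN (3+4=7). Cumulative: 85
Frame 10: OPEN. Sum of all frame-10 rolls (3+1) = 4. Cumulative: 89

Answer: 7 15 33 41 47 61 65 78 85 89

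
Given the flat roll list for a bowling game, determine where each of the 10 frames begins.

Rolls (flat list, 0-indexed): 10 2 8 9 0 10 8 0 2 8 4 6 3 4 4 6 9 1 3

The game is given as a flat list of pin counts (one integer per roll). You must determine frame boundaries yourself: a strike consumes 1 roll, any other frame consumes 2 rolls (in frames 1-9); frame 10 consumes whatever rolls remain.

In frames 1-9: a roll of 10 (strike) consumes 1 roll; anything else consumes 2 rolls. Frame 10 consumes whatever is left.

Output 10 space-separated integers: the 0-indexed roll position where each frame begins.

Answer: 0 1 3 5 6 8 10 12 14 16

Derivation:
Frame 1 starts at roll index 0: roll=10 (strike), consumes 1 roll
Frame 2 starts at roll index 1: rolls=2,8 (sum=10), consumes 2 rolls
Frame 3 starts at roll index 3: rolls=9,0 (sum=9), consumes 2 rolls
Frame 4 starts at roll index 5: roll=10 (strike), consumes 1 roll
Frame 5 starts at roll index 6: rolls=8,0 (sum=8), consumes 2 rolls
Frame 6 starts at roll index 8: rolls=2,8 (sum=10), consumes 2 rolls
Frame 7 starts at roll index 10: rolls=4,6 (sum=10), consumes 2 rolls
Frame 8 starts at roll index 12: rolls=3,4 (sum=7), consumes 2 rolls
Frame 9 starts at roll index 14: rolls=4,6 (sum=10), consumes 2 rolls
Frame 10 starts at roll index 16: 3 remaining rolls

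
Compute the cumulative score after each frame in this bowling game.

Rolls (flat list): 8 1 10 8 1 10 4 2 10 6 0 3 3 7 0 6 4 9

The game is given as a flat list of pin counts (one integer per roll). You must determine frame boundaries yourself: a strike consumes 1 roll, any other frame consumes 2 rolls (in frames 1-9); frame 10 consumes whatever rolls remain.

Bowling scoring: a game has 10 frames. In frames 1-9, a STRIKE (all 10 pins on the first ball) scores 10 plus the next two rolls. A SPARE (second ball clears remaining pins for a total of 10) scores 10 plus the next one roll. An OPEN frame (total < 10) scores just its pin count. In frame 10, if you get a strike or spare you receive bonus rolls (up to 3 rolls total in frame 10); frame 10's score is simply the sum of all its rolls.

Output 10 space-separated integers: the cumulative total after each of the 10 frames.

Answer: 9 28 37 53 59 75 81 87 94 113

Derivation:
Frame 1: OPEN (8+1=9). Cumulative: 9
Frame 2: STRIKE. 10 + next two rolls (8+1) = 19. Cumulative: 28
Frame 3: OPEN (8+1=9). Cumulative: 37
Frame 4: STRIKE. 10 + next two rolls (4+2) = 16. Cumulative: 53
Frame 5: OPEN (4+2=6). Cumulative: 59
Frame 6: STRIKE. 10 + next two rolls (6+0) = 16. Cumulative: 75
Frame 7: OPEN (6+0=6). Cumulative: 81
Frame 8: OPEN (3+3=6). Cumulative: 87
Frame 9: OPEN (7+0=7). Cumulative: 94
Frame 10: SPARE. Sum of all frame-10 rolls (6+4+9) = 19. Cumulative: 113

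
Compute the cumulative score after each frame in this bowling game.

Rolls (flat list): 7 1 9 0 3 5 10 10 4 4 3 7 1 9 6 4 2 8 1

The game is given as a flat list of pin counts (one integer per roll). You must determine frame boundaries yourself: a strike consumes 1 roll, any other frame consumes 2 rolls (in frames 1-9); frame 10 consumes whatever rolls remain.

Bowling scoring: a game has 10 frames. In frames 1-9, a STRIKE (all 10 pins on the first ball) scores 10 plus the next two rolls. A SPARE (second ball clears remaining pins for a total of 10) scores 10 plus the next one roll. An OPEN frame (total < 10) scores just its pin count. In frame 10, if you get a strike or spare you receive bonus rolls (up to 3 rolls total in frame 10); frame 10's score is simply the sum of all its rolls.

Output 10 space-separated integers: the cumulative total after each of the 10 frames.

Answer: 8 17 25 49 67 75 86 102 114 125

Derivation:
Frame 1: OPEN (7+1=8). Cumulative: 8
Frame 2: OPEN (9+0=9). Cumulative: 17
Frame 3: OPEN (3+5=8). Cumulative: 25
Frame 4: STRIKE. 10 + next two rolls (10+4) = 24. Cumulative: 49
Frame 5: STRIKE. 10 + next two rolls (4+4) = 18. Cumulative: 67
Frame 6: OPEN (4+4=8). Cumulative: 75
Frame 7: SPARE (3+7=10). 10 + next roll (1) = 11. Cumulative: 86
Frame 8: SPARE (1+9=10). 10 + next roll (6) = 16. Cumulative: 102
Frame 9: SPARE (6+4=10). 10 + next roll (2) = 12. Cumulative: 114
Frame 10: SPARE. Sum of all frame-10 rolls (2+8+1) = 11. Cumulative: 125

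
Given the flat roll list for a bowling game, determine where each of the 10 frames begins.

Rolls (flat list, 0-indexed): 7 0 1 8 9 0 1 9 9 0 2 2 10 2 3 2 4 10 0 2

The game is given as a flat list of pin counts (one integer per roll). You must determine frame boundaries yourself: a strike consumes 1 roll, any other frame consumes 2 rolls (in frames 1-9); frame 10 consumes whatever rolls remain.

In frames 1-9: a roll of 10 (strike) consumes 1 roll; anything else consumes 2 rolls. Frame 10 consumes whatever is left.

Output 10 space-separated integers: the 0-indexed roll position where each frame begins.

Answer: 0 2 4 6 8 10 12 13 15 17

Derivation:
Frame 1 starts at roll index 0: rolls=7,0 (sum=7), consumes 2 rolls
Frame 2 starts at roll index 2: rolls=1,8 (sum=9), consumes 2 rolls
Frame 3 starts at roll index 4: rolls=9,0 (sum=9), consumes 2 rolls
Frame 4 starts at roll index 6: rolls=1,9 (sum=10), consumes 2 rolls
Frame 5 starts at roll index 8: rolls=9,0 (sum=9), consumes 2 rolls
Frame 6 starts at roll index 10: rolls=2,2 (sum=4), consumes 2 rolls
Frame 7 starts at roll index 12: roll=10 (strike), consumes 1 roll
Frame 8 starts at roll index 13: rolls=2,3 (sum=5), consumes 2 rolls
Frame 9 starts at roll index 15: rolls=2,4 (sum=6), consumes 2 rolls
Frame 10 starts at roll index 17: 3 remaining rolls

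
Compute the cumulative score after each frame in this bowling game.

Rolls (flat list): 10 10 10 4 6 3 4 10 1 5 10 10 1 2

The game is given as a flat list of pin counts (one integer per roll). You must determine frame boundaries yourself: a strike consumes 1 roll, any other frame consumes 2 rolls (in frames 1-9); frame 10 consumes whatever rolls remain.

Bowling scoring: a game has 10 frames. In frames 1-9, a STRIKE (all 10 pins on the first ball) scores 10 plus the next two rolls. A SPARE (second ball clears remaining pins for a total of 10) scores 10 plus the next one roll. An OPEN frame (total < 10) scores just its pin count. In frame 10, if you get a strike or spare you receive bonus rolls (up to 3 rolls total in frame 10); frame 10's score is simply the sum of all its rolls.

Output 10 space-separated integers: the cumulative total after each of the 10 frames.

Frame 1: STRIKE. 10 + next two rolls (10+10) = 30. Cumulative: 30
Frame 2: STRIKE. 10 + next two rolls (10+4) = 24. Cumulative: 54
Frame 3: STRIKE. 10 + next two rolls (4+6) = 20. Cumulative: 74
Frame 4: SPARE (4+6=10). 10 + next roll (3) = 13. Cumulative: 87
Frame 5: OPEN (3+4=7). Cumulative: 94
Frame 6: STRIKE. 10 + next two rolls (1+5) = 16. Cumulative: 110
Frame 7: OPEN (1+5=6). Cumulative: 116
Frame 8: STRIKE. 10 + next two rolls (10+1) = 21. Cumulative: 137
Frame 9: STRIKE. 10 + next two rolls (1+2) = 13. Cumulative: 150
Frame 10: OPEN. Sum of all frame-10 rolls (1+2) = 3. Cumulative: 153

Answer: 30 54 74 87 94 110 116 137 150 153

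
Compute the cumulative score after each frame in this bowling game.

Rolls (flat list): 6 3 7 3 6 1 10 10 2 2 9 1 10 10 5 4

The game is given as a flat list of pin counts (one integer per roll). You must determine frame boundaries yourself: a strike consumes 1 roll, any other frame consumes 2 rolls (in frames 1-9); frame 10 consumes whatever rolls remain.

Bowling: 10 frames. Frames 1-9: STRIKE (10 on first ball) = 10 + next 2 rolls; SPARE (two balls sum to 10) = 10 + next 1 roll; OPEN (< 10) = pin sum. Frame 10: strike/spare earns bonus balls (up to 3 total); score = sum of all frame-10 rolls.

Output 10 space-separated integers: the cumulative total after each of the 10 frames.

Answer: 9 25 32 54 68 72 92 117 136 145

Derivation:
Frame 1: OPEN (6+3=9). Cumulative: 9
Frame 2: SPARE (7+3=10). 10 + next roll (6) = 16. Cumulative: 25
Frame 3: OPEN (6+1=7). Cumulative: 32
Frame 4: STRIKE. 10 + next two rolls (10+2) = 22. Cumulative: 54
Frame 5: STRIKE. 10 + next two rolls (2+2) = 14. Cumulative: 68
Frame 6: OPEN (2+2=4). Cumulative: 72
Frame 7: SPARE (9+1=10). 10 + next roll (10) = 20. Cumulative: 92
Frame 8: STRIKE. 10 + next two rolls (10+5) = 25. Cumulative: 117
Frame 9: STRIKE. 10 + next two rolls (5+4) = 19. Cumulative: 136
Frame 10: OPEN. Sum of all frame-10 rolls (5+4) = 9. Cumulative: 145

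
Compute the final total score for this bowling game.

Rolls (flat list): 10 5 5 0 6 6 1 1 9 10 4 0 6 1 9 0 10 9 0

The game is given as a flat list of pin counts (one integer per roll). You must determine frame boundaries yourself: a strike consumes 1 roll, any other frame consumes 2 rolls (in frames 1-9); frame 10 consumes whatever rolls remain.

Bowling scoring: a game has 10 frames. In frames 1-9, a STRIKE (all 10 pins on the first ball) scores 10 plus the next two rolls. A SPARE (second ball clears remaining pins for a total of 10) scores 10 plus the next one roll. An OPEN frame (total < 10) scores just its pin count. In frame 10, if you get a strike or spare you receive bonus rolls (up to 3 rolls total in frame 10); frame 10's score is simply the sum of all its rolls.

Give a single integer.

Answer: 116

Derivation:
Frame 1: STRIKE. 10 + next two rolls (5+5) = 20. Cumulative: 20
Frame 2: SPARE (5+5=10). 10 + next roll (0) = 10. Cumulative: 30
Frame 3: OPEN (0+6=6). Cumulative: 36
Frame 4: OPEN (6+1=7). Cumulative: 43
Frame 5: SPARE (1+9=10). 10 + next roll (10) = 20. Cumulative: 63
Frame 6: STRIKE. 10 + next two rolls (4+0) = 14. Cumulative: 77
Frame 7: OPEN (4+0=4). Cumulative: 81
Frame 8: OPEN (6+1=7). Cumulative: 88
Frame 9: OPEN (9+0=9). Cumulative: 97
Frame 10: STRIKE. Sum of all frame-10 rolls (10+9+0) = 19. Cumulative: 116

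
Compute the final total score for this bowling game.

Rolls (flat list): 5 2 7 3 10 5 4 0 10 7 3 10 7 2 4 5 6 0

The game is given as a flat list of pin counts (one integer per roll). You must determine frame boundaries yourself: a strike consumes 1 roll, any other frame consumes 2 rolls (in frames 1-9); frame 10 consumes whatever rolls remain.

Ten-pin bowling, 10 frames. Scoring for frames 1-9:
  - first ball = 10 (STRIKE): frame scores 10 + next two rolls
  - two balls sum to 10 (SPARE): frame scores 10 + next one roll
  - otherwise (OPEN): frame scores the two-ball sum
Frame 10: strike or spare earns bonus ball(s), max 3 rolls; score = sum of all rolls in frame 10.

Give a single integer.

Frame 1: OPEN (5+2=7). Cumulative: 7
Frame 2: SPARE (7+3=10). 10 + next roll (10) = 20. Cumulative: 27
Frame 3: STRIKE. 10 + next two rolls (5+4) = 19. Cumulative: 46
Frame 4: OPEN (5+4=9). Cumulative: 55
Frame 5: SPARE (0+10=10). 10 + next roll (7) = 17. Cumulative: 72
Frame 6: SPARE (7+3=10). 10 + next roll (10) = 20. Cumulative: 92
Frame 7: STRIKE. 10 + next two rolls (7+2) = 19. Cumulative: 111
Frame 8: OPEN (7+2=9). Cumulative: 120
Frame 9: OPEN (4+5=9). Cumulative: 129
Frame 10: OPEN. Sum of all frame-10 rolls (6+0) = 6. Cumulative: 135

Answer: 135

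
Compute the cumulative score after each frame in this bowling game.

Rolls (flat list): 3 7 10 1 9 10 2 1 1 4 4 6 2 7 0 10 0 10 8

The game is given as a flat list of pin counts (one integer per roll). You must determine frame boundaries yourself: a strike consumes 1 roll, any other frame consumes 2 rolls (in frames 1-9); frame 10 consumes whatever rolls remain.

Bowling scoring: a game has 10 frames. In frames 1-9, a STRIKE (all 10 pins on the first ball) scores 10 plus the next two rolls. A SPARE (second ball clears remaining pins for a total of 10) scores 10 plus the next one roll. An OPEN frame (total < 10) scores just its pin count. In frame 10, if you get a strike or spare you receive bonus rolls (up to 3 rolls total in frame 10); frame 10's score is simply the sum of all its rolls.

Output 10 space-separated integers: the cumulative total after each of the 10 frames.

Frame 1: SPARE (3+7=10). 10 + next roll (10) = 20. Cumulative: 20
Frame 2: STRIKE. 10 + next two rolls (1+9) = 20. Cumulative: 40
Frame 3: SPARE (1+9=10). 10 + next roll (10) = 20. Cumulative: 60
Frame 4: STRIKE. 10 + next two rolls (2+1) = 13. Cumulative: 73
Frame 5: OPEN (2+1=3). Cumulative: 76
Frame 6: OPEN (1+4=5). Cumulative: 81
Frame 7: SPARE (4+6=10). 10 + next roll (2) = 12. Cumulative: 93
Frame 8: OPEN (2+7=9). Cumulative: 102
Frame 9: SPARE (0+10=10). 10 + next roll (0) = 10. Cumulative: 112
Frame 10: SPARE. Sum of all frame-10 rolls (0+10+8) = 18. Cumulative: 130

Answer: 20 40 60 73 76 81 93 102 112 130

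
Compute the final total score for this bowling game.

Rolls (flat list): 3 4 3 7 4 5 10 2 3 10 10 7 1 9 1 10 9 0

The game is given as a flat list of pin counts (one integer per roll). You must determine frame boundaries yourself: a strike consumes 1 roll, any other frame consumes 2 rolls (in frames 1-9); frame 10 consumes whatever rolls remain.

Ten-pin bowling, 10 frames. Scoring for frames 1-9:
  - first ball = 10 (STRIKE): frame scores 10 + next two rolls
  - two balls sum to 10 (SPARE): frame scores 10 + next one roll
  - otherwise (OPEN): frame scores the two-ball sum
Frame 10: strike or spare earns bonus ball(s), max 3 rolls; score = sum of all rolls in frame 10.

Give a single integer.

Frame 1: OPEN (3+4=7). Cumulative: 7
Frame 2: SPARE (3+7=10). 10 + next roll (4) = 14. Cumulative: 21
Frame 3: OPEN (4+5=9). Cumulative: 30
Frame 4: STRIKE. 10 + next two rolls (2+3) = 15. Cumulative: 45
Frame 5: OPEN (2+3=5). Cumulative: 50
Frame 6: STRIKE. 10 + next two rolls (10+7) = 27. Cumulative: 77
Frame 7: STRIKE. 10 + next two rolls (7+1) = 18. Cumulative: 95
Frame 8: OPEN (7+1=8). Cumulative: 103
Frame 9: SPARE (9+1=10). 10 + next roll (10) = 20. Cumulative: 123
Frame 10: STRIKE. Sum of all frame-10 rolls (10+9+0) = 19. Cumulative: 142

Answer: 142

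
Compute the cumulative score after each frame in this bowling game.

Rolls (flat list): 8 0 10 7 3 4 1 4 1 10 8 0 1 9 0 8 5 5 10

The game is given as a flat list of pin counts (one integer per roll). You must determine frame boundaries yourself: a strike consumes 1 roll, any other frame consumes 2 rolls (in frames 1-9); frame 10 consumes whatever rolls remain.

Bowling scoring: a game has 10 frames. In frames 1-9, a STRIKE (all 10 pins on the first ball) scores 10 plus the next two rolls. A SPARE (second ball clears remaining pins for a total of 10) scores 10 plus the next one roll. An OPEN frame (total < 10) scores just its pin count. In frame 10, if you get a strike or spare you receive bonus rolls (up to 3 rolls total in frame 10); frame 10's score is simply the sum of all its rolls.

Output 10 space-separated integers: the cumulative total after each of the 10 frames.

Answer: 8 28 42 47 52 70 78 88 96 116

Derivation:
Frame 1: OPEN (8+0=8). Cumulative: 8
Frame 2: STRIKE. 10 + next two rolls (7+3) = 20. Cumulative: 28
Frame 3: SPARE (7+3=10). 10 + next roll (4) = 14. Cumulative: 42
Frame 4: OPEN (4+1=5). Cumulative: 47
Frame 5: OPEN (4+1=5). Cumulative: 52
Frame 6: STRIKE. 10 + next two rolls (8+0) = 18. Cumulative: 70
Frame 7: OPEN (8+0=8). Cumulative: 78
Frame 8: SPARE (1+9=10). 10 + next roll (0) = 10. Cumulative: 88
Frame 9: OPEN (0+8=8). Cumulative: 96
Frame 10: SPARE. Sum of all frame-10 rolls (5+5+10) = 20. Cumulative: 116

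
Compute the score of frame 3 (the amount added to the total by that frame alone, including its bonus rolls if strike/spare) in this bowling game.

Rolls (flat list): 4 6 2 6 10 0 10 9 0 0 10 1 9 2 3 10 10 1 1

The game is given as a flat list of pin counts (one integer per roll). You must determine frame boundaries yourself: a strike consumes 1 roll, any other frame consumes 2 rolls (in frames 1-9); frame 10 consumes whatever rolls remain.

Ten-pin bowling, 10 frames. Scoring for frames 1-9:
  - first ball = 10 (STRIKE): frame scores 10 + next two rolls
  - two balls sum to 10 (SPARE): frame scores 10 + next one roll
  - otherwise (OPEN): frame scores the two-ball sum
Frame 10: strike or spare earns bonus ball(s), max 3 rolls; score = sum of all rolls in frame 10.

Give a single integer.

Frame 1: SPARE (4+6=10). 10 + next roll (2) = 12. Cumulative: 12
Frame 2: OPEN (2+6=8). Cumulative: 20
Frame 3: STRIKE. 10 + next two rolls (0+10) = 20. Cumulative: 40
Frame 4: SPARE (0+10=10). 10 + next roll (9) = 19. Cumulative: 59
Frame 5: OPEN (9+0=9). Cumulative: 68

Answer: 20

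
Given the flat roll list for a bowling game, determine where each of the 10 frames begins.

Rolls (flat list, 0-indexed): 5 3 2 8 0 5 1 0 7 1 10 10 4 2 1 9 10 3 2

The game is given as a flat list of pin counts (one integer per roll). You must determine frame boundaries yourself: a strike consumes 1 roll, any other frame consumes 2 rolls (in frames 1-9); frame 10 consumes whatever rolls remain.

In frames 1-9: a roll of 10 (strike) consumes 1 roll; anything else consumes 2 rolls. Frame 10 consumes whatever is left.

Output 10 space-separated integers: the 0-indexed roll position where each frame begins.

Answer: 0 2 4 6 8 10 11 12 14 16

Derivation:
Frame 1 starts at roll index 0: rolls=5,3 (sum=8), consumes 2 rolls
Frame 2 starts at roll index 2: rolls=2,8 (sum=10), consumes 2 rolls
Frame 3 starts at roll index 4: rolls=0,5 (sum=5), consumes 2 rolls
Frame 4 starts at roll index 6: rolls=1,0 (sum=1), consumes 2 rolls
Frame 5 starts at roll index 8: rolls=7,1 (sum=8), consumes 2 rolls
Frame 6 starts at roll index 10: roll=10 (strike), consumes 1 roll
Frame 7 starts at roll index 11: roll=10 (strike), consumes 1 roll
Frame 8 starts at roll index 12: rolls=4,2 (sum=6), consumes 2 rolls
Frame 9 starts at roll index 14: rolls=1,9 (sum=10), consumes 2 rolls
Frame 10 starts at roll index 16: 3 remaining rolls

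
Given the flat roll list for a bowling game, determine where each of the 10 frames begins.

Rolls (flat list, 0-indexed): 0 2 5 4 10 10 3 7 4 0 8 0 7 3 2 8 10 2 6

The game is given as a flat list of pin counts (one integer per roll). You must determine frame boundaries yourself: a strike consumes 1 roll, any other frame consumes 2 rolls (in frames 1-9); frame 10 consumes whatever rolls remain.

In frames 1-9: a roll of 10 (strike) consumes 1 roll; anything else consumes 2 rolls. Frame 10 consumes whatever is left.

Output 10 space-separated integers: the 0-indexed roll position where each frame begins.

Frame 1 starts at roll index 0: rolls=0,2 (sum=2), consumes 2 rolls
Frame 2 starts at roll index 2: rolls=5,4 (sum=9), consumes 2 rolls
Frame 3 starts at roll index 4: roll=10 (strike), consumes 1 roll
Frame 4 starts at roll index 5: roll=10 (strike), consumes 1 roll
Frame 5 starts at roll index 6: rolls=3,7 (sum=10), consumes 2 rolls
Frame 6 starts at roll index 8: rolls=4,0 (sum=4), consumes 2 rolls
Frame 7 starts at roll index 10: rolls=8,0 (sum=8), consumes 2 rolls
Frame 8 starts at roll index 12: rolls=7,3 (sum=10), consumes 2 rolls
Frame 9 starts at roll index 14: rolls=2,8 (sum=10), consumes 2 rolls
Frame 10 starts at roll index 16: 3 remaining rolls

Answer: 0 2 4 5 6 8 10 12 14 16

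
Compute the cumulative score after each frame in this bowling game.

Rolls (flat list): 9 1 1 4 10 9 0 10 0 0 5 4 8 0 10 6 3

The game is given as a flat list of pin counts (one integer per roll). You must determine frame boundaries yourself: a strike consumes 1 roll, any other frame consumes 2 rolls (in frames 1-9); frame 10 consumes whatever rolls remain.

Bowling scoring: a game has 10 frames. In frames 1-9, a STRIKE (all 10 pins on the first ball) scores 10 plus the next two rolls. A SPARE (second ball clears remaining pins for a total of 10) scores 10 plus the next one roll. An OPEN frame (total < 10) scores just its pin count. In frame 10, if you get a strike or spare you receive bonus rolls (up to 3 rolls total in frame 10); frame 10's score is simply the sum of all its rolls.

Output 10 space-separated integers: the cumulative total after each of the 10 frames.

Frame 1: SPARE (9+1=10). 10 + next roll (1) = 11. Cumulative: 11
Frame 2: OPEN (1+4=5). Cumulative: 16
Frame 3: STRIKE. 10 + next two rolls (9+0) = 19. Cumulative: 35
Frame 4: OPEN (9+0=9). Cumulative: 44
Frame 5: STRIKE. 10 + next two rolls (0+0) = 10. Cumulative: 54
Frame 6: OPEN (0+0=0). Cumulative: 54
Frame 7: OPEN (5+4=9). Cumulative: 63
Frame 8: OPEN (8+0=8). Cumulative: 71
Frame 9: STRIKE. 10 + next two rolls (6+3) = 19. Cumulative: 90
Frame 10: OPEN. Sum of all frame-10 rolls (6+3) = 9. Cumulative: 99

Answer: 11 16 35 44 54 54 63 71 90 99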